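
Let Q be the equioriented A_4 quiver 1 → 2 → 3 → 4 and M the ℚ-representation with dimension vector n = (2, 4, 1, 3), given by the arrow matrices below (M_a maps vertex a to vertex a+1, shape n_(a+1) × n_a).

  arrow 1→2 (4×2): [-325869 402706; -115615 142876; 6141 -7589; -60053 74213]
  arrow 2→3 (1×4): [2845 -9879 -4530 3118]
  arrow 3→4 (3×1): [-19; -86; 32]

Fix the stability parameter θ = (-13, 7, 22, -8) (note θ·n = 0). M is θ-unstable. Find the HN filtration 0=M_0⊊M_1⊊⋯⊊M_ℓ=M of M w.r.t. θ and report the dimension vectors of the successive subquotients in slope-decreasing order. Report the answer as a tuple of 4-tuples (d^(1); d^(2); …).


Via rank(M_{q-1}∘⋯∘M_p): M ≅ I[1,2], I[1,4], I[2,2]^2, I[4,4]^2.
μ_θ-semistable layers: μ^(1)=7; μ^(2)=-8; μ^(3)=-13

((0, 4, 1, 1); (0, 0, 0, 2); (2, 0, 0, 0))


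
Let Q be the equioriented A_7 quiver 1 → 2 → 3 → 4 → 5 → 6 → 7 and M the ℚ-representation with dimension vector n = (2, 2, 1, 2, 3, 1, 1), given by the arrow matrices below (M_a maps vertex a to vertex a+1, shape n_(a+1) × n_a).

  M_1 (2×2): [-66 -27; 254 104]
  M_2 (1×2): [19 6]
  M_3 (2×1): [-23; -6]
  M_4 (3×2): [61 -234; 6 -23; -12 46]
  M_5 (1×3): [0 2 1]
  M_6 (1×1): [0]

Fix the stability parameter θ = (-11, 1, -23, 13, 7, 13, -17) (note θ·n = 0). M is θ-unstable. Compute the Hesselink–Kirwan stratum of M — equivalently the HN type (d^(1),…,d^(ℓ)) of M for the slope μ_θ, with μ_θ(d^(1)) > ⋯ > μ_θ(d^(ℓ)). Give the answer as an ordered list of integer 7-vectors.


Interval decomposition of M: I[1,2], I[1,5], I[4,5], I[5,6], I[7,7].
HN type (ℓ=6): μ^(1)=13; μ^(2)=10; μ^(3)=7; μ^(4)=1; μ^(5)=-11; μ^(6)=-17

((0, 0, 0, 0, 0, 1, 0); (0, 0, 0, 2, 2, 0, 0); (0, 0, 0, 0, 1, 0, 0); (0, 1, 0, 0, 0, 0, 0); (2, 1, 1, 0, 0, 0, 0); (0, 0, 0, 0, 0, 0, 1))


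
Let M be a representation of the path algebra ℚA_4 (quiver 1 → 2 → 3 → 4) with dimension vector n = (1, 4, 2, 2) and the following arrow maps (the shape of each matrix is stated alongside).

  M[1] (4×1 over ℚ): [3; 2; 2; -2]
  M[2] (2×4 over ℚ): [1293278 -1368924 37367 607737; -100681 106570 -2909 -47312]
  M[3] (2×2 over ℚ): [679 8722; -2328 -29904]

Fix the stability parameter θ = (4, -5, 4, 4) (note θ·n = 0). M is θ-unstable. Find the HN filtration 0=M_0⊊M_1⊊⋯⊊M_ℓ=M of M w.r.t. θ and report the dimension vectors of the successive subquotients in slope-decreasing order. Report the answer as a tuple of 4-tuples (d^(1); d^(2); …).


Via rank(M_{q-1}∘⋯∘M_p): M ≅ I[1,3], I[2,2]^2, I[2,4], I[4,4].
μ_θ-semistable layers: μ^(1)=4; μ^(2)=-1/2; μ^(3)=-5

((0, 0, 2, 2); (1, 1, 0, 0); (0, 3, 0, 0))


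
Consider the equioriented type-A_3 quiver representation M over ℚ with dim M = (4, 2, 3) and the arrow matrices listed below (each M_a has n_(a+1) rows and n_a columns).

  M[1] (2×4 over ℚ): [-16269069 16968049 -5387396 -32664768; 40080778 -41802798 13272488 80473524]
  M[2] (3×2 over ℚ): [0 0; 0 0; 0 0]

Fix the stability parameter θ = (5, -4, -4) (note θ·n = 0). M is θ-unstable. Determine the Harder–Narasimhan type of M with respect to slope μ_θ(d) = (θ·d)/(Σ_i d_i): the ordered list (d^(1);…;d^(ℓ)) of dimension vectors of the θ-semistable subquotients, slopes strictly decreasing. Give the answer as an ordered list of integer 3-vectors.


Barcode: M ≅ I[1,1]^2, I[1,2]^2, I[3,3]^3. HN layers by μ_θ (3 steps, strictly decreasing):
  μ^(1)=5; μ^(2)=1/2; μ^(3)=-4

((2, 0, 0); (2, 2, 0); (0, 0, 3))


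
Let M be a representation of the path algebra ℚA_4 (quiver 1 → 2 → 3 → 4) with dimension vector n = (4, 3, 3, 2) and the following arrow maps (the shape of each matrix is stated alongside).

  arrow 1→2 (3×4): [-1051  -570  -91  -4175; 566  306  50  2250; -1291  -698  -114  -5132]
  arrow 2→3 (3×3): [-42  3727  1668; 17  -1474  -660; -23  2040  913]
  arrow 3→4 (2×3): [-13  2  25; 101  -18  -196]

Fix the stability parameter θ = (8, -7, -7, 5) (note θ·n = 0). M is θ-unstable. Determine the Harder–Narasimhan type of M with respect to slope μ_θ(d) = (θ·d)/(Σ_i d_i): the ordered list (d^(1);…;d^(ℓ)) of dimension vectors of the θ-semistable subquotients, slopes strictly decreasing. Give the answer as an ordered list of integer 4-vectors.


Interval decomposition of M: I[1,1], I[1,3], I[1,4]^2.
HN type (ℓ=3): μ^(1)=8; μ^(2)=5; μ^(3)=-2

((1, 0, 0, 0); (0, 0, 0, 2); (3, 3, 3, 0))


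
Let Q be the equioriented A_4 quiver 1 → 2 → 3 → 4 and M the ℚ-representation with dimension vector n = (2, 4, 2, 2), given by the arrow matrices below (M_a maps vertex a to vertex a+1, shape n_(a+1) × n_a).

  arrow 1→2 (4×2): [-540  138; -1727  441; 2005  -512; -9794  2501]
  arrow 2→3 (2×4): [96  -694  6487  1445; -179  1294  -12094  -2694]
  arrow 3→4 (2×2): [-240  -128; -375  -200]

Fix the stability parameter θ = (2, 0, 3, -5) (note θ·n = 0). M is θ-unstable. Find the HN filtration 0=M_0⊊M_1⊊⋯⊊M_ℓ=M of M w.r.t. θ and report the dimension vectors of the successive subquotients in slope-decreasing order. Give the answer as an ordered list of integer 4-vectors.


Via rank(M_{q-1}∘⋯∘M_p): M ≅ I[1,3], I[1,4], I[2,2]^2, I[4,4].
μ_θ-semistable layers: μ^(1)=3; μ^(2)=1; μ^(3)=0; μ^(4)=-5

((0, 0, 1, 0); (1, 1, 0, 0); (1, 3, 1, 1); (0, 0, 0, 1))


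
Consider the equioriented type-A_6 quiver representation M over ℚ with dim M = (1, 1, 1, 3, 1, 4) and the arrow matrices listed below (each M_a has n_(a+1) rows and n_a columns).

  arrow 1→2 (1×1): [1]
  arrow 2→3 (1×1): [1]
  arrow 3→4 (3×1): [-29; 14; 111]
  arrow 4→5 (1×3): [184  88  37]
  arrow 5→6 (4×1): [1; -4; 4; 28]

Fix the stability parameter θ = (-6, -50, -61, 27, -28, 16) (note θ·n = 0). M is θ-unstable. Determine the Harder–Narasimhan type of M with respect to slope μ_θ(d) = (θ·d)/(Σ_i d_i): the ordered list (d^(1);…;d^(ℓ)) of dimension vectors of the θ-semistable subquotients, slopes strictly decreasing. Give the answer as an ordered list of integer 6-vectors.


Barcode: M ≅ I[1,6], I[4,4]^2, I[6,6]^3. HN layers by μ_θ (4 steps, strictly decreasing):
  μ^(1)=27; μ^(2)=16; μ^(3)=-1/2; μ^(4)=-39

((0, 0, 0, 2, 0, 0); (0, 0, 0, 0, 0, 4); (0, 0, 0, 1, 1, 0); (1, 1, 1, 0, 0, 0))


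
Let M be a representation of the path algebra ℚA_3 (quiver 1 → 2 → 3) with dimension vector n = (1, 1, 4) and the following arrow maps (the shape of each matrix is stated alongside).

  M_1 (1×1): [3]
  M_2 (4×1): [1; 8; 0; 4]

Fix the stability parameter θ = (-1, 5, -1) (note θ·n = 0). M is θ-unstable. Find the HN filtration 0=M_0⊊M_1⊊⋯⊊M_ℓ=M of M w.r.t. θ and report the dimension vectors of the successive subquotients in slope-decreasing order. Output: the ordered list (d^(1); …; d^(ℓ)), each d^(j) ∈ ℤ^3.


Interval decomposition of M: I[1,3], I[3,3]^3.
HN type (ℓ=2): μ^(1)=2; μ^(2)=-1

((0, 1, 1); (1, 0, 3))


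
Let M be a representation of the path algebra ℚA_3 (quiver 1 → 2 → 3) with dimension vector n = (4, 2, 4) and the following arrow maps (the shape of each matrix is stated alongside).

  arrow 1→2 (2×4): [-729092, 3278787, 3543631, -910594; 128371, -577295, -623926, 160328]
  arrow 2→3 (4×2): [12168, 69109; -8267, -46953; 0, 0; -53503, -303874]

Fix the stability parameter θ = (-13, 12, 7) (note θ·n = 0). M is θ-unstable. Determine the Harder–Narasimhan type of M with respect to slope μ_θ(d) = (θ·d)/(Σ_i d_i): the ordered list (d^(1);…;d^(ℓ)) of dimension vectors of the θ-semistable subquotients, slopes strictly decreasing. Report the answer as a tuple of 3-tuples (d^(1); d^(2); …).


Via rank(M_{q-1}∘⋯∘M_p): M ≅ I[1,1]^2, I[1,3]^2, I[3,3]^2.
μ_θ-semistable layers: μ^(1)=19/2; μ^(2)=7; μ^(3)=-13

((0, 2, 2); (0, 0, 2); (4, 0, 0))


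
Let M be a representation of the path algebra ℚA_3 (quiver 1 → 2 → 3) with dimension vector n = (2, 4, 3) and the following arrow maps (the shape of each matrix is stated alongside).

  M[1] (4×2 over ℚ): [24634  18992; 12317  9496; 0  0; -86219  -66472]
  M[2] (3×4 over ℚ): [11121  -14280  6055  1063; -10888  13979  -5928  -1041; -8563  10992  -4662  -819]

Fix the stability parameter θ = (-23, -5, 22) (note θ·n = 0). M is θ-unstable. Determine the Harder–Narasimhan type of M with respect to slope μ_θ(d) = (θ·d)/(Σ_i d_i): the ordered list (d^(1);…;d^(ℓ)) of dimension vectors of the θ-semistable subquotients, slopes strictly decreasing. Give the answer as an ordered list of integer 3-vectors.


Barcode: M ≅ I[1,1], I[1,3], I[2,2], I[2,3]^2. HN layers by μ_θ (3 steps, strictly decreasing):
  μ^(1)=22; μ^(2)=-5; μ^(3)=-23

((0, 0, 3); (0, 4, 0); (2, 0, 0))


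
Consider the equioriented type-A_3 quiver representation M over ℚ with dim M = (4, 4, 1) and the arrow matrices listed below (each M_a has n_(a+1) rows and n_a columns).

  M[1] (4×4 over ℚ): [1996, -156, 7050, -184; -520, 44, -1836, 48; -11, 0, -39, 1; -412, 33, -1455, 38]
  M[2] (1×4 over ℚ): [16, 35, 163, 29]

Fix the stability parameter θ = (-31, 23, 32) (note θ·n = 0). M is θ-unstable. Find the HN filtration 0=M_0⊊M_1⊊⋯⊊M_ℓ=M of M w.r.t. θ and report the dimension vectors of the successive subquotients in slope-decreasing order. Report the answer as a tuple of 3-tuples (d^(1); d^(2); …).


Barcode: M ≅ I[1,1], I[1,2]^2, I[1,3], I[2,2]. HN layers by μ_θ (3 steps, strictly decreasing):
  μ^(1)=32; μ^(2)=23; μ^(3)=-31

((0, 0, 1); (0, 4, 0); (4, 0, 0))


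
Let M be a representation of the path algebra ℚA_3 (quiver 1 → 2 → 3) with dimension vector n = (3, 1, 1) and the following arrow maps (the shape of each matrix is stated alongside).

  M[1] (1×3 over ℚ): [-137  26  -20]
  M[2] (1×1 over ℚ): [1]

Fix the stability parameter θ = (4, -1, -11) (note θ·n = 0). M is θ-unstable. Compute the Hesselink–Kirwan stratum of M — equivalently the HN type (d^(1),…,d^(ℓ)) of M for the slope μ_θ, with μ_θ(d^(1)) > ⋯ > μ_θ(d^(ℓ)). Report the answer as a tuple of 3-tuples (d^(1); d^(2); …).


Barcode: M ≅ I[1,1]^2, I[1,3]. HN layers by μ_θ (2 steps, strictly decreasing):
  μ^(1)=4; μ^(2)=-8/3

((2, 0, 0); (1, 1, 1))


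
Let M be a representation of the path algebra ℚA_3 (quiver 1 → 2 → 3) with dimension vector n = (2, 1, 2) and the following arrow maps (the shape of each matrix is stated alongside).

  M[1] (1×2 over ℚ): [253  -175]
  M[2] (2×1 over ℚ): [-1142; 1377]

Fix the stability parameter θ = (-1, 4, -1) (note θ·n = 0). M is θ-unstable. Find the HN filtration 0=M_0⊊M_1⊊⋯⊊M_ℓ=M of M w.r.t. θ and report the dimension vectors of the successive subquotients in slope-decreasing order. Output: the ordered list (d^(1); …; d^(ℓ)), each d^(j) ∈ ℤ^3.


Via rank(M_{q-1}∘⋯∘M_p): M ≅ I[1,1], I[1,3], I[3,3].
μ_θ-semistable layers: μ^(1)=3/2; μ^(2)=-1

((0, 1, 1); (2, 0, 1))


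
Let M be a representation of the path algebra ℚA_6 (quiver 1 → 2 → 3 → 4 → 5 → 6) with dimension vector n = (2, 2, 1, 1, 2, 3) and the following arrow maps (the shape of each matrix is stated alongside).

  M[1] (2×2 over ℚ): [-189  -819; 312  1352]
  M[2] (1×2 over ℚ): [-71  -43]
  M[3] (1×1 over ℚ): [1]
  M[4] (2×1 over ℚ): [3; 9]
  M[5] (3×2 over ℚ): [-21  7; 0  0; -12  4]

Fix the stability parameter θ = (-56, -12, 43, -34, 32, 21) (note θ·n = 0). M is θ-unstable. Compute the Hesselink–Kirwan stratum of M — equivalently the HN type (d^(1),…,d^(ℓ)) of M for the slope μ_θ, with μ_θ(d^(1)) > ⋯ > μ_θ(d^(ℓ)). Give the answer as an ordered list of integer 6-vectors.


Barcode: M ≅ I[1,1], I[1,5], I[2,2], I[5,6], I[6,6]^2. HN layers by μ_θ (6 steps, strictly decreasing):
  μ^(1)=32; μ^(2)=53/2; μ^(3)=21; μ^(4)=9/2; μ^(5)=-12; μ^(6)=-56

((0, 0, 0, 0, 1, 0); (0, 0, 0, 0, 1, 1); (0, 0, 0, 0, 0, 2); (0, 0, 1, 1, 0, 0); (0, 2, 0, 0, 0, 0); (2, 0, 0, 0, 0, 0))


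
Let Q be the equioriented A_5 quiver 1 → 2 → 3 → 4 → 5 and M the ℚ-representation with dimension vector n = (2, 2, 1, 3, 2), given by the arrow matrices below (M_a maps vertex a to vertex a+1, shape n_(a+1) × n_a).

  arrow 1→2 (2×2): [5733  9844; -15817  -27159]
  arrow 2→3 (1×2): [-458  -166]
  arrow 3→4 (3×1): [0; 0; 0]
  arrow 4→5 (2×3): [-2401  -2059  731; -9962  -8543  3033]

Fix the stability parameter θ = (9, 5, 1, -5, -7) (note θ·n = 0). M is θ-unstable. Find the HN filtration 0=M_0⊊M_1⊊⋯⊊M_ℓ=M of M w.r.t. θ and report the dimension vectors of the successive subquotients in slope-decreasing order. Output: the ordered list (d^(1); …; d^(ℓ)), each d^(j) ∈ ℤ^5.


Interval decomposition of M: I[1,2], I[1,3], I[4,4], I[4,5]^2.
HN type (ℓ=4): μ^(1)=7; μ^(2)=5; μ^(3)=-5; μ^(4)=-6

((1, 1, 0, 0, 0); (1, 1, 1, 0, 0); (0, 0, 0, 1, 0); (0, 0, 0, 2, 2))


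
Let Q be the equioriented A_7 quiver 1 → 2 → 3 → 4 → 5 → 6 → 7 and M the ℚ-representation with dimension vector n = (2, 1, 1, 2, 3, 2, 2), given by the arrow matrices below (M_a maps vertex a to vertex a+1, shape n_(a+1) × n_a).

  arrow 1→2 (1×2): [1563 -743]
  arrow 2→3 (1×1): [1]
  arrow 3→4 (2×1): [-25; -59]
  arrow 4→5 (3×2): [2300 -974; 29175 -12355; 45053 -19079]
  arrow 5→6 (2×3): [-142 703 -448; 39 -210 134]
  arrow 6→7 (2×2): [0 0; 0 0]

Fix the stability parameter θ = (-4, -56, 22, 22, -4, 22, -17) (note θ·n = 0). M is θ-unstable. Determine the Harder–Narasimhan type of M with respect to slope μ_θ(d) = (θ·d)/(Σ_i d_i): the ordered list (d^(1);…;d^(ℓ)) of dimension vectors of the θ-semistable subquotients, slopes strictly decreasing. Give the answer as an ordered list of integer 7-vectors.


Interval decomposition of M: I[1,1], I[1,6], I[4,6], I[5,5], I[7,7]^2.
HN type (ℓ=6): μ^(1)=22; μ^(2)=40/3; μ^(3)=9; μ^(4)=-4; μ^(5)=-17; μ^(6)=-30

((0, 0, 0, 0, 0, 2, 0); (0, 0, 1, 1, 1, 0, 0); (0, 0, 0, 1, 1, 0, 0); (1, 0, 0, 0, 1, 0, 0); (0, 0, 0, 0, 0, 0, 2); (1, 1, 0, 0, 0, 0, 0))


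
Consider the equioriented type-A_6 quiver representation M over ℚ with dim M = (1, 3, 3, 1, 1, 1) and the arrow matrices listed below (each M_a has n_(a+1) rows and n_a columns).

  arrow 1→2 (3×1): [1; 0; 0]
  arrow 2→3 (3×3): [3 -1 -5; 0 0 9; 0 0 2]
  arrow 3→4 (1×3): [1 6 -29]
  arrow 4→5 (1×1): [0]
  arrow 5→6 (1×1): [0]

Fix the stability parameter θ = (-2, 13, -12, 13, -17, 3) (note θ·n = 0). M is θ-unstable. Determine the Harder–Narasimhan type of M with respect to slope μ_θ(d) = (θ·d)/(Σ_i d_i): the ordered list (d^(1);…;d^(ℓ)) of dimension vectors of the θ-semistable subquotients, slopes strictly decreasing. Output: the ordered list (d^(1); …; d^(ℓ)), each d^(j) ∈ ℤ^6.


Interval decomposition of M: I[1,4], I[2,2], I[2,3], I[3,3], I[5,5], I[6,6].
HN type (ℓ=6): μ^(1)=13; μ^(2)=3; μ^(3)=1/2; μ^(4)=-2; μ^(5)=-12; μ^(6)=-17

((0, 1, 0, 1, 0, 0); (0, 0, 0, 0, 0, 1); (0, 2, 2, 0, 0, 0); (1, 0, 0, 0, 0, 0); (0, 0, 1, 0, 0, 0); (0, 0, 0, 0, 1, 0))


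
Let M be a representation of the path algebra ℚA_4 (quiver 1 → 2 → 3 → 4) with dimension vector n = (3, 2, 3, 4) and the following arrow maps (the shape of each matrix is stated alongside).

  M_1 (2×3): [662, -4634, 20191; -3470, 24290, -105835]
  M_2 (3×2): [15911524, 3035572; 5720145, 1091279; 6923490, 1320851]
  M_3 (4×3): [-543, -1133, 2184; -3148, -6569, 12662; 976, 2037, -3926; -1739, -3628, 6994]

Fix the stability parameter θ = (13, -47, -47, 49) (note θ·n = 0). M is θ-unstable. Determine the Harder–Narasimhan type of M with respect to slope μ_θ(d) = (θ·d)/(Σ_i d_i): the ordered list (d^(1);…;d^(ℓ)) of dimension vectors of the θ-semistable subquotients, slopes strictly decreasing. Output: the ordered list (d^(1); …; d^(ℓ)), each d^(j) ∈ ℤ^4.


Via rank(M_{q-1}∘⋯∘M_p): M ≅ I[1,1]^2, I[1,4], I[2,4], I[3,3], I[4,4]^2.
μ_θ-semistable layers: μ^(1)=49; μ^(2)=13; μ^(3)=-27; μ^(4)=-47

((0, 0, 0, 4); (2, 0, 0, 0); (1, 1, 1, 0); (0, 1, 2, 0))


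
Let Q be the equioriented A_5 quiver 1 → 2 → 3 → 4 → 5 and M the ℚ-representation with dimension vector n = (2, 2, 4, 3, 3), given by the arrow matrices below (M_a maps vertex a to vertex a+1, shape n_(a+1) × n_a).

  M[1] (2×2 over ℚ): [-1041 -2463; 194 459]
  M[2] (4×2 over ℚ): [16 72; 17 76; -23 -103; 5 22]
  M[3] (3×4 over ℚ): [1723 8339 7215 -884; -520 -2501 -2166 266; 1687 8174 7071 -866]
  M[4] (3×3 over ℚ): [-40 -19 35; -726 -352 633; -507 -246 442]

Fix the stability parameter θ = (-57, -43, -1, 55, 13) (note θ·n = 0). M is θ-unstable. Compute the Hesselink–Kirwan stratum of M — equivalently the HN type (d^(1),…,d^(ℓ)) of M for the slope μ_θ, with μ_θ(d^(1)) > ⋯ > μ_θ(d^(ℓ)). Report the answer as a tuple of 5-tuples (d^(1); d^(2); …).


Interval decomposition of M: I[1,5]^2, I[3,3], I[3,5].
HN type (ℓ=4): μ^(1)=34; μ^(2)=-1; μ^(3)=-43; μ^(4)=-57

((0, 0, 0, 3, 3); (0, 0, 4, 0, 0); (0, 2, 0, 0, 0); (2, 0, 0, 0, 0))


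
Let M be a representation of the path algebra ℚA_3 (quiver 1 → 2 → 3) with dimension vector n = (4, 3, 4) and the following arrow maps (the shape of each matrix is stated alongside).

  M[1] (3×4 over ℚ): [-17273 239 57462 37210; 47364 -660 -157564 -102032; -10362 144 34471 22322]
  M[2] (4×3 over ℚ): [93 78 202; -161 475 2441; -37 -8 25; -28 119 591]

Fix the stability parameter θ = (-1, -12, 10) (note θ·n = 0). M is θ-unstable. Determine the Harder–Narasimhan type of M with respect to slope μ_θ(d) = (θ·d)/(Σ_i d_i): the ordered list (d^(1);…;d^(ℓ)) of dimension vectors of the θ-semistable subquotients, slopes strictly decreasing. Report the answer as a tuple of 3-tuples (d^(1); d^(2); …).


Via rank(M_{q-1}∘⋯∘M_p): M ≅ I[1,1]^2, I[1,3]^2, I[2,3], I[3,3].
μ_θ-semistable layers: μ^(1)=10; μ^(2)=-1; μ^(3)=-13/2; μ^(4)=-12

((0, 0, 4); (2, 0, 0); (2, 2, 0); (0, 1, 0))


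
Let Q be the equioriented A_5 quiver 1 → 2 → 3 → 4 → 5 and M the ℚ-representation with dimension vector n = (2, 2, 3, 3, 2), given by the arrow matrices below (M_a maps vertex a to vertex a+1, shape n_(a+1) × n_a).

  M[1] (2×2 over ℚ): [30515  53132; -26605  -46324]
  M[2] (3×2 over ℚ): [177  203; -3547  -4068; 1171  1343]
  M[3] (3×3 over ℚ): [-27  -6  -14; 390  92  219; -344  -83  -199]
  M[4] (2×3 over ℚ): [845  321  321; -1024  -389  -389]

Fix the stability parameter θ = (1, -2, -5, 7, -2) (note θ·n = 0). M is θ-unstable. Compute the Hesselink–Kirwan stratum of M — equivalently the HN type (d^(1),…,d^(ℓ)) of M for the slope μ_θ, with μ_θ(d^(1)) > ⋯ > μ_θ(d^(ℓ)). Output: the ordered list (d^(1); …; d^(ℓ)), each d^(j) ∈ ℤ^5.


Interval decomposition of M: I[1,1], I[1,5], I[2,5], I[3,4].
HN type (ℓ=6): μ^(1)=7; μ^(2)=5/2; μ^(3)=1; μ^(4)=-2; μ^(5)=-7/2; μ^(6)=-5

((0, 0, 0, 1, 0); (0, 0, 0, 2, 2); (1, 0, 0, 0, 0); (1, 1, 1, 0, 0); (0, 1, 1, 0, 0); (0, 0, 1, 0, 0))


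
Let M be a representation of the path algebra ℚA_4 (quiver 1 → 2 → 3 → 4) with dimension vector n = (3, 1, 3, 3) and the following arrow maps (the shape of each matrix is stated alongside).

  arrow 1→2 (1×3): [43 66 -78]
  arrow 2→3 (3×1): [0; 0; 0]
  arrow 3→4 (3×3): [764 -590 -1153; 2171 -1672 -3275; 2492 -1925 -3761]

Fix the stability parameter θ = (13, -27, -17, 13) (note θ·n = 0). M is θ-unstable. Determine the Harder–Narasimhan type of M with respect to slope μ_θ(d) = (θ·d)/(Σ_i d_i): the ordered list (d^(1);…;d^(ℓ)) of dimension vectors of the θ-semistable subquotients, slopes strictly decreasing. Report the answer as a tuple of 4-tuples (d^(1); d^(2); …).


Barcode: M ≅ I[1,1]^2, I[1,2], I[3,4]^3. HN layers by μ_θ (3 steps, strictly decreasing):
  μ^(1)=13; μ^(2)=-7; μ^(3)=-17

((2, 0, 0, 3); (1, 1, 0, 0); (0, 0, 3, 0))


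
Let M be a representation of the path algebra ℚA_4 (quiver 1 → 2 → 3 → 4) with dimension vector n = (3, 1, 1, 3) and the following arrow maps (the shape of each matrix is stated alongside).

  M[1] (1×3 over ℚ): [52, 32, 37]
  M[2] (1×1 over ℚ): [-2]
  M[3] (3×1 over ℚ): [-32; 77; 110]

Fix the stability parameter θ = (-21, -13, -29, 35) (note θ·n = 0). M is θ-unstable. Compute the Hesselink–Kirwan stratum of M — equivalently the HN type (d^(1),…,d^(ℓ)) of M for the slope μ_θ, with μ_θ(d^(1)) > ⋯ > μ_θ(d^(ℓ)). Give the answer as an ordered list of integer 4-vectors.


Interval decomposition of M: I[1,1]^2, I[1,4], I[4,4]^2.
HN type (ℓ=2): μ^(1)=35; μ^(2)=-21

((0, 0, 0, 3); (3, 1, 1, 0))


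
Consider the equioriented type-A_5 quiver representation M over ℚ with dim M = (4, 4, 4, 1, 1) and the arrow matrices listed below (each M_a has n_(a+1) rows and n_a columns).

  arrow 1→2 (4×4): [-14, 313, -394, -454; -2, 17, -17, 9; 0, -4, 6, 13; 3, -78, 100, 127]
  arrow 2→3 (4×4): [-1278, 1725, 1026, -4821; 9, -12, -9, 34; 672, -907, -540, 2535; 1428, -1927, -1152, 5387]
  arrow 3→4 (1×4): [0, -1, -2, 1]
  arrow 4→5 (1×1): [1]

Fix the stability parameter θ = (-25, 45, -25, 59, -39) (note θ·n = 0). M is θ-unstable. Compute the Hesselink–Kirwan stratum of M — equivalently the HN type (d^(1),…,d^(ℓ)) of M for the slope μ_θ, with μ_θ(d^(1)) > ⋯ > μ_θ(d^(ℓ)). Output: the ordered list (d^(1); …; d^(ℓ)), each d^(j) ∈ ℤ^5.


Interval decomposition of M: I[1,2]^2, I[1,3], I[1,5], I[3,3]^2.
HN type (ℓ=3): μ^(1)=45; μ^(2)=10; μ^(3)=-25

((0, 2, 0, 0, 0); (0, 2, 2, 1, 1); (4, 0, 2, 0, 0))


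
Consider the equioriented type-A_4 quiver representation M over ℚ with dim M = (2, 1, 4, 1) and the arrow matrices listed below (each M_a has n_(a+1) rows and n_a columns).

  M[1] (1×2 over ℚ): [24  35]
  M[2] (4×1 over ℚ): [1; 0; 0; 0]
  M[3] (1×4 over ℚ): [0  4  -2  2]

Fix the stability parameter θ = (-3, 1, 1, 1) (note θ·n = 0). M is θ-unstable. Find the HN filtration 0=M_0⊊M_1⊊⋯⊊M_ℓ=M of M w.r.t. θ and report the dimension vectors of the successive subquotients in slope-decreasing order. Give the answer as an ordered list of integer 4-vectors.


Via rank(M_{q-1}∘⋯∘M_p): M ≅ I[1,1], I[1,3], I[3,3]^2, I[3,4].
μ_θ-semistable layers: μ^(1)=1; μ^(2)=-3

((0, 1, 4, 1); (2, 0, 0, 0))


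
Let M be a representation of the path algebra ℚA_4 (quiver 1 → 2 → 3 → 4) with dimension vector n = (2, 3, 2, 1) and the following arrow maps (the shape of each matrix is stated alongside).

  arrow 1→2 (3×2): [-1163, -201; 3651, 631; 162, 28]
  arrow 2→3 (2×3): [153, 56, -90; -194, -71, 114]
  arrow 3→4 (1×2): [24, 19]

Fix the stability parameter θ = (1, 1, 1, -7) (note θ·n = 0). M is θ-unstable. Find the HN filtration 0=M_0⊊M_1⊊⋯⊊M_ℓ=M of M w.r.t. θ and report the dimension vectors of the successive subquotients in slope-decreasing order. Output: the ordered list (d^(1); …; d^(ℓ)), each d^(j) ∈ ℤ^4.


Via rank(M_{q-1}∘⋯∘M_p): M ≅ I[1,3], I[1,4], I[2,2].
μ_θ-semistable layers: μ^(1)=1; μ^(2)=-1

((1, 2, 1, 0); (1, 1, 1, 1))


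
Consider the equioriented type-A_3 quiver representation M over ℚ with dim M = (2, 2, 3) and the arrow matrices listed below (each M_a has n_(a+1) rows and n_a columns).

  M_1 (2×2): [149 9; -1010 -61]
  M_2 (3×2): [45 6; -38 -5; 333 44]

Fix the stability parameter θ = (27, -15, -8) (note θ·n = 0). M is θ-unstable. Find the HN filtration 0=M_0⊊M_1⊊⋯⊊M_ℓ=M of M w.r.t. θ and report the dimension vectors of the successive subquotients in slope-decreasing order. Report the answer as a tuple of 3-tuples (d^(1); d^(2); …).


Via rank(M_{q-1}∘⋯∘M_p): M ≅ I[1,3]^2, I[3,3].
μ_θ-semistable layers: μ^(1)=4/3; μ^(2)=-8

((2, 2, 2); (0, 0, 1))


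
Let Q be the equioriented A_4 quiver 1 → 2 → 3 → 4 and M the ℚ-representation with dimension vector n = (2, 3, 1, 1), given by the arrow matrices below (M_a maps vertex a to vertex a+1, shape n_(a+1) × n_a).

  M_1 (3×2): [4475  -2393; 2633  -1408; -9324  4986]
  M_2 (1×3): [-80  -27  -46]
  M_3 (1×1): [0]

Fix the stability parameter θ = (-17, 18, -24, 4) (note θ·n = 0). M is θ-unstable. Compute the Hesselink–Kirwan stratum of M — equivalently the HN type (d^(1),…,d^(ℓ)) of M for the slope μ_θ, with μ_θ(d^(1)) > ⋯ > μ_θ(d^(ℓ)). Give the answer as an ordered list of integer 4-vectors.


Interval decomposition of M: I[1,2], I[1,3], I[2,2], I[4,4].
HN type (ℓ=4): μ^(1)=18; μ^(2)=4; μ^(3)=-3; μ^(4)=-17

((0, 2, 0, 0); (0, 0, 0, 1); (0, 1, 1, 0); (2, 0, 0, 0))


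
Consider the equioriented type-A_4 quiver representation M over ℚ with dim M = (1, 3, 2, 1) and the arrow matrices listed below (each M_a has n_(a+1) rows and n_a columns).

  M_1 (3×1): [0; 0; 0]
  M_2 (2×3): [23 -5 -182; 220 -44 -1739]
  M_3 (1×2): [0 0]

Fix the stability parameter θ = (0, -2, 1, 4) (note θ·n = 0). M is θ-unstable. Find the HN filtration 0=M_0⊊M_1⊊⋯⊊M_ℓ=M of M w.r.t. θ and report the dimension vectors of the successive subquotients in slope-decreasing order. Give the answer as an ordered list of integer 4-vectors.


Barcode: M ≅ I[1,1], I[2,2], I[2,3]^2, I[4,4]. HN layers by μ_θ (4 steps, strictly decreasing):
  μ^(1)=4; μ^(2)=1; μ^(3)=0; μ^(4)=-2

((0, 0, 0, 1); (0, 0, 2, 0); (1, 0, 0, 0); (0, 3, 0, 0))


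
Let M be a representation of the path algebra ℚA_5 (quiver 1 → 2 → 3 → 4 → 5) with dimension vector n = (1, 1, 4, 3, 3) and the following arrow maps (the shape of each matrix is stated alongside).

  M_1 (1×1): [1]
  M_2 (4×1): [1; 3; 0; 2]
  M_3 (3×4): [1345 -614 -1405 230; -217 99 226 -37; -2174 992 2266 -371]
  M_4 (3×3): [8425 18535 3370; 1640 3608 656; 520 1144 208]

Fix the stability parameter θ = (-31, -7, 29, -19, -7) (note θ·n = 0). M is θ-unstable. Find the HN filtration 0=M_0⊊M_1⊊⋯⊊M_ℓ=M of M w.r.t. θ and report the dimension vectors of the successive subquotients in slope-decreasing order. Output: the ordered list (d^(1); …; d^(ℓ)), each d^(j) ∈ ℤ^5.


Via rank(M_{q-1}∘⋯∘M_p): M ≅ I[1,5], I[3,3], I[3,4]^2, I[5,5]^2.
μ_θ-semistable layers: μ^(1)=29; μ^(2)=5; μ^(3)=1; μ^(4)=-7; μ^(5)=-31

((0, 0, 1, 0, 0); (0, 0, 2, 2, 0); (0, 0, 1, 1, 1); (0, 1, 0, 0, 2); (1, 0, 0, 0, 0))


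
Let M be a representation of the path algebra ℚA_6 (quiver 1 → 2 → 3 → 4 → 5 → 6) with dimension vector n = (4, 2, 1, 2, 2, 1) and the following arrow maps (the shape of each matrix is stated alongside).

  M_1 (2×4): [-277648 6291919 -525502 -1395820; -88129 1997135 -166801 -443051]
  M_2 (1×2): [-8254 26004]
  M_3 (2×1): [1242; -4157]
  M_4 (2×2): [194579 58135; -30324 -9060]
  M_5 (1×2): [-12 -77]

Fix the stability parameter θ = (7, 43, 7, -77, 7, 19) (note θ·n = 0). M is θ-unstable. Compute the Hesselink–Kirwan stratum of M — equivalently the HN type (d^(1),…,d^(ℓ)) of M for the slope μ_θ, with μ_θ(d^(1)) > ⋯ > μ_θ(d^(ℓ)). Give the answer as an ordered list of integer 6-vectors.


Barcode: M ≅ I[1,1]^2, I[1,2], I[1,5], I[4,4], I[5,6]. HN layers by μ_θ (5 steps, strictly decreasing):
  μ^(1)=43; μ^(2)=19; μ^(3)=7; μ^(4)=-5; μ^(5)=-77

((0, 1, 0, 0, 0, 0); (0, 0, 0, 0, 0, 1); (3, 0, 0, 0, 2, 0); (1, 1, 1, 1, 0, 0); (0, 0, 0, 1, 0, 0))


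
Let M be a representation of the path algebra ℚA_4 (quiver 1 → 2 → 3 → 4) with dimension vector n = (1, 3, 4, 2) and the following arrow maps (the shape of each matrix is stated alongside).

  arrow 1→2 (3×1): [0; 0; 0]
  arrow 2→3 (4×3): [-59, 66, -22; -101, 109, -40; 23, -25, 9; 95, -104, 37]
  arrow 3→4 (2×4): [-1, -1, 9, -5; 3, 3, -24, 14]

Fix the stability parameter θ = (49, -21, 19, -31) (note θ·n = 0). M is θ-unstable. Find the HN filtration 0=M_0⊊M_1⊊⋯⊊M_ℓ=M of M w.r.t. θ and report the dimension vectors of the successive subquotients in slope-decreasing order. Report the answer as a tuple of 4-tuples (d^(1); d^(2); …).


Barcode: M ≅ I[1,1], I[2,3], I[2,4]^2, I[3,3]. HN layers by μ_θ (4 steps, strictly decreasing):
  μ^(1)=49; μ^(2)=19; μ^(3)=-6; μ^(4)=-21

((1, 0, 0, 0); (0, 0, 2, 0); (0, 0, 2, 2); (0, 3, 0, 0))


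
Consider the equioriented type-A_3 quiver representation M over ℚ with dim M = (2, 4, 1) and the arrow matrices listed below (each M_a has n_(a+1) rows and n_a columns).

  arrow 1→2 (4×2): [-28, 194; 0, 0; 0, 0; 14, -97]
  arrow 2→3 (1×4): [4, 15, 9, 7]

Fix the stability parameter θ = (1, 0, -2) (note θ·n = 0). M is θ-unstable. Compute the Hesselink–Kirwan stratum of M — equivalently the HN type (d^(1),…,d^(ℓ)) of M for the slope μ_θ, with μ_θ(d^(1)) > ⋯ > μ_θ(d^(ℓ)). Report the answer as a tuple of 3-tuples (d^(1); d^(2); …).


Interval decomposition of M: I[1,1], I[1,3], I[2,2]^3.
HN type (ℓ=3): μ^(1)=1; μ^(2)=0; μ^(3)=-1/3

((1, 0, 0); (0, 3, 0); (1, 1, 1))


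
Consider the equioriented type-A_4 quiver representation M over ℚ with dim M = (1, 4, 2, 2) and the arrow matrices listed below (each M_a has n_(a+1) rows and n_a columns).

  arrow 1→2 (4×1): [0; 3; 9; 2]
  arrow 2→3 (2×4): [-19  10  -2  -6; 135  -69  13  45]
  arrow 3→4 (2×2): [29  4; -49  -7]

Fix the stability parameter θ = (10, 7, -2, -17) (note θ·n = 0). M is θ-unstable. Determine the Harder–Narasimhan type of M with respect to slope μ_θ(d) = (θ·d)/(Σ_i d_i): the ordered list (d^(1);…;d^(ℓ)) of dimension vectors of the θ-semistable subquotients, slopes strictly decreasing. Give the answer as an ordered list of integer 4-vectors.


Barcode: M ≅ I[1,2], I[2,2], I[2,4]^2. HN layers by μ_θ (3 steps, strictly decreasing):
  μ^(1)=17/2; μ^(2)=7; μ^(3)=-4

((1, 1, 0, 0); (0, 1, 0, 0); (0, 2, 2, 2))


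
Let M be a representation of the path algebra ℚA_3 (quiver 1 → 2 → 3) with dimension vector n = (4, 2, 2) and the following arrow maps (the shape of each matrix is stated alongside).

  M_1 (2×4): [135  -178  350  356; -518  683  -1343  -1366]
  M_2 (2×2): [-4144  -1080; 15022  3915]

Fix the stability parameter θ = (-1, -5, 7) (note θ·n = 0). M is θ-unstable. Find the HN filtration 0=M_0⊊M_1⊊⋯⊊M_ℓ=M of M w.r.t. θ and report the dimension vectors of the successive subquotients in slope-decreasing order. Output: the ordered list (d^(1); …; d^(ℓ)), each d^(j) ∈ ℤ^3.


Barcode: M ≅ I[1,1]^2, I[1,2], I[1,3], I[3,3]. HN layers by μ_θ (3 steps, strictly decreasing):
  μ^(1)=7; μ^(2)=-1; μ^(3)=-3

((0, 0, 2); (2, 0, 0); (2, 2, 0))


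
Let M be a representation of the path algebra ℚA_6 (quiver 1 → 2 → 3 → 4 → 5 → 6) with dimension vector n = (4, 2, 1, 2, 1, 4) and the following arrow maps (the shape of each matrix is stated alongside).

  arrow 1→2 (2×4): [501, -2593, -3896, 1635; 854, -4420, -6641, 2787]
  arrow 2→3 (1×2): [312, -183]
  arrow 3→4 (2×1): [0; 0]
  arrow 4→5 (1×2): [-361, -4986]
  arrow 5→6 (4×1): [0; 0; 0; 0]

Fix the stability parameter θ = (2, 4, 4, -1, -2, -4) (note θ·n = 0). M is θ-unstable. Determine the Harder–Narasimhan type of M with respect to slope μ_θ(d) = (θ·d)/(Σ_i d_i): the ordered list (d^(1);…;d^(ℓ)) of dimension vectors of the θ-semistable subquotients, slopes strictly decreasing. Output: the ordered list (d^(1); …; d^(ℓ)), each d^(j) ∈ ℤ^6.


Interval decomposition of M: I[1,1]^2, I[1,2], I[1,3], I[4,4], I[4,5], I[6,6]^4.
HN type (ℓ=5): μ^(1)=4; μ^(2)=2; μ^(3)=-1; μ^(4)=-3/2; μ^(5)=-4

((0, 2, 1, 0, 0, 0); (4, 0, 0, 0, 0, 0); (0, 0, 0, 1, 0, 0); (0, 0, 0, 1, 1, 0); (0, 0, 0, 0, 0, 4))


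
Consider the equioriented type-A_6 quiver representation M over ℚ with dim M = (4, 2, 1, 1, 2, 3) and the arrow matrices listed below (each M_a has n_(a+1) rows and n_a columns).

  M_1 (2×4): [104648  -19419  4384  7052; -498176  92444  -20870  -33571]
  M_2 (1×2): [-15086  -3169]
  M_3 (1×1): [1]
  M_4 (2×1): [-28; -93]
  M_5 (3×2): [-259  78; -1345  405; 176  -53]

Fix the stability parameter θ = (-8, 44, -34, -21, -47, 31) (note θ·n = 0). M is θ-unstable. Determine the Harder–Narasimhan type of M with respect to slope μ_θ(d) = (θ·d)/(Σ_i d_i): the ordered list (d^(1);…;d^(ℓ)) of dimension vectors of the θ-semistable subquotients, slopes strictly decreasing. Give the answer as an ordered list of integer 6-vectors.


Barcode: M ≅ I[1,1]^2, I[1,2], I[1,6], I[5,6], I[6,6]. HN layers by μ_θ (5 steps, strictly decreasing):
  μ^(1)=44; μ^(2)=31; μ^(3)=-8; μ^(4)=-66/5; μ^(5)=-47

((0, 1, 0, 0, 0, 0); (0, 0, 0, 0, 0, 3); (3, 0, 0, 0, 0, 0); (1, 1, 1, 1, 1, 0); (0, 0, 0, 0, 1, 0))


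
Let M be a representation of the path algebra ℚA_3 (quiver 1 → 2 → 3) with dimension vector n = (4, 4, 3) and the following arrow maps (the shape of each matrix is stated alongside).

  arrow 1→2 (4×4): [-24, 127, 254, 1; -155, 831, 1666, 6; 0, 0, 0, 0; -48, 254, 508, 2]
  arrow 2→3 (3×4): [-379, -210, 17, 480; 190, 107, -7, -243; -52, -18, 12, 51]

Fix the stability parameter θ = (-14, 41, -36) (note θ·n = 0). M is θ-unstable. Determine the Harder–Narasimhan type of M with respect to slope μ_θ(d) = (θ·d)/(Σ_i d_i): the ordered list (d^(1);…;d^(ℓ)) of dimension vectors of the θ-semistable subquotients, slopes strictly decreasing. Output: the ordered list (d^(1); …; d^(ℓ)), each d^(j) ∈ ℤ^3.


Interval decomposition of M: I[1,1]^2, I[1,3]^2, I[2,2], I[2,3].
HN type (ℓ=3): μ^(1)=41; μ^(2)=5/2; μ^(3)=-14

((0, 1, 0); (0, 3, 3); (4, 0, 0))


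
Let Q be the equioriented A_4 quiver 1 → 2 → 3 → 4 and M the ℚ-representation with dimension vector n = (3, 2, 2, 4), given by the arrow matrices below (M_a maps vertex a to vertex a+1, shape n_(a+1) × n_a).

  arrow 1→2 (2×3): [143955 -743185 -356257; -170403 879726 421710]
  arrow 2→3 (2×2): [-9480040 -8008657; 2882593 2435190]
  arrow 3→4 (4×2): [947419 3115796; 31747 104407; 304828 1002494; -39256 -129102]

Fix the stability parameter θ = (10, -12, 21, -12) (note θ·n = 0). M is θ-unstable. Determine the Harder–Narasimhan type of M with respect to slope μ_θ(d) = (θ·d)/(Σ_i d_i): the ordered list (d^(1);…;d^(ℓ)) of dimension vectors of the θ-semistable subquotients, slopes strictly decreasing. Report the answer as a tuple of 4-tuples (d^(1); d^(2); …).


Via rank(M_{q-1}∘⋯∘M_p): M ≅ I[1,1], I[1,4]^2, I[4,4]^2.
μ_θ-semistable layers: μ^(1)=10; μ^(2)=9/2; μ^(3)=-1; μ^(4)=-12

((1, 0, 0, 0); (0, 0, 2, 2); (2, 2, 0, 0); (0, 0, 0, 2))


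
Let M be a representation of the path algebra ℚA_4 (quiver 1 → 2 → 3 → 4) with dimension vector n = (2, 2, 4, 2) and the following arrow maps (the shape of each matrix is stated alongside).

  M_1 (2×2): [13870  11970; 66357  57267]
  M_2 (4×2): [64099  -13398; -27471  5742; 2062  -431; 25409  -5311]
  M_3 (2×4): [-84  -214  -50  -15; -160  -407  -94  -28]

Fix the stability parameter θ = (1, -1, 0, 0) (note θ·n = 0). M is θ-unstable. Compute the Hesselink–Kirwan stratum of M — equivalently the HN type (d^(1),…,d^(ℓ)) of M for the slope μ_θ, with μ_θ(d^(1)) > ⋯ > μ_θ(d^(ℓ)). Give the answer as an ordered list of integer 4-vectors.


Via rank(M_{q-1}∘⋯∘M_p): M ≅ I[1,1], I[1,4], I[2,4], I[3,3]^2.
μ_θ-semistable layers: μ^(1)=1; μ^(2)=0; μ^(3)=-1

((1, 0, 0, 0); (1, 1, 4, 2); (0, 1, 0, 0))


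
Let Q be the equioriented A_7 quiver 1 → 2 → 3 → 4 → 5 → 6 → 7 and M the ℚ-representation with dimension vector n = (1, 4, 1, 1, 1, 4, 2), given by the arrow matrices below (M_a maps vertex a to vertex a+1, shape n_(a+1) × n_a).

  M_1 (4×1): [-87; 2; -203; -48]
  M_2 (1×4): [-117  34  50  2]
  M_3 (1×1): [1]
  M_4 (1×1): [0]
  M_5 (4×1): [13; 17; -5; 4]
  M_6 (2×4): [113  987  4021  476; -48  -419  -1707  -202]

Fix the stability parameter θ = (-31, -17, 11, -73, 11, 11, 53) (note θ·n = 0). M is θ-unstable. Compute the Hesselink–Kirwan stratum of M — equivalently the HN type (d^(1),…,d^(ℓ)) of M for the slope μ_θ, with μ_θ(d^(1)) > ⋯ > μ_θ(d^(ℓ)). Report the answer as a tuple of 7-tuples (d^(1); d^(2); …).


Barcode: M ≅ I[1,4], I[2,2]^3, I[5,7], I[6,6]^2, I[6,7]. HN layers by μ_θ (5 steps, strictly decreasing):
  μ^(1)=53; μ^(2)=11; μ^(3)=-17; μ^(4)=-79/3; μ^(5)=-31

((0, 0, 0, 0, 0, 0, 2); (0, 0, 0, 0, 1, 4, 0); (0, 3, 0, 0, 0, 0, 0); (0, 1, 1, 1, 0, 0, 0); (1, 0, 0, 0, 0, 0, 0))


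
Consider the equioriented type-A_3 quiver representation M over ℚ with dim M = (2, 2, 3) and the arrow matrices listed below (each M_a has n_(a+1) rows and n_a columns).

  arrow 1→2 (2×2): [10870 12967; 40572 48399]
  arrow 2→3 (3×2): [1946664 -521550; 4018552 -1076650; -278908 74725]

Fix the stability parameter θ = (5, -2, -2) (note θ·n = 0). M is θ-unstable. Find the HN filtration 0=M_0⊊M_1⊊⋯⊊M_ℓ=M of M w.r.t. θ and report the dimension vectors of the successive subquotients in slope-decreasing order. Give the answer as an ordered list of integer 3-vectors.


Barcode: M ≅ I[1,2], I[1,3], I[3,3]^2. HN layers by μ_θ (3 steps, strictly decreasing):
  μ^(1)=3/2; μ^(2)=1/3; μ^(3)=-2

((1, 1, 0); (1, 1, 1); (0, 0, 2))


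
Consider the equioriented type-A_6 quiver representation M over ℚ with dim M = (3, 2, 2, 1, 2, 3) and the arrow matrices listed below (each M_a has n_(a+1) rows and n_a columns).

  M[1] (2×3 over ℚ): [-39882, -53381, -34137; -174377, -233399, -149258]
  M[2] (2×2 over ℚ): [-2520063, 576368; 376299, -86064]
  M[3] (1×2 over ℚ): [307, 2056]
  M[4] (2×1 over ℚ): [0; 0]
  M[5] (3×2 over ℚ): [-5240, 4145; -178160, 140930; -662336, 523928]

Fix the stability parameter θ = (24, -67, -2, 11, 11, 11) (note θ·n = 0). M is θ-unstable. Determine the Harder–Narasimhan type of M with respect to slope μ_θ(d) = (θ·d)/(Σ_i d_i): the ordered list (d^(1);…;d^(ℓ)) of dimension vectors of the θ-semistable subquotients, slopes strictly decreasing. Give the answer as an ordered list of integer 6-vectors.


Barcode: M ≅ I[1,1], I[1,2], I[1,4], I[3,3], I[5,5], I[5,6], I[6,6]^2. HN layers by μ_θ (4 steps, strictly decreasing):
  μ^(1)=24; μ^(2)=11; μ^(3)=-2; μ^(4)=-43/2

((1, 0, 0, 0, 0, 0); (0, 0, 0, 1, 2, 3); (0, 0, 2, 0, 0, 0); (2, 2, 0, 0, 0, 0))


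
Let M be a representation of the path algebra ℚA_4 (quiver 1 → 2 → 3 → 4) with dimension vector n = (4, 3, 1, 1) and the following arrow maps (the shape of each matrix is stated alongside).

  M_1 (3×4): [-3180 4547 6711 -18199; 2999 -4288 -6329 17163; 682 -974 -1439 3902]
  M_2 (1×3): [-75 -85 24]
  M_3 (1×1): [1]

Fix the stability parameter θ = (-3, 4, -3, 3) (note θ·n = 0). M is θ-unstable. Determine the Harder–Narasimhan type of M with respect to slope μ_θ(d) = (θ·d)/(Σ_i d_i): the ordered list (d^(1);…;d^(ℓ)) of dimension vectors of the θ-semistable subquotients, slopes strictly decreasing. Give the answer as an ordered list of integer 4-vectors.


Barcode: M ≅ I[1,1], I[1,2]^2, I[1,4]. HN layers by μ_θ (4 steps, strictly decreasing):
  μ^(1)=4; μ^(2)=3; μ^(3)=1/2; μ^(4)=-3

((0, 2, 0, 0); (0, 0, 0, 1); (0, 1, 1, 0); (4, 0, 0, 0))


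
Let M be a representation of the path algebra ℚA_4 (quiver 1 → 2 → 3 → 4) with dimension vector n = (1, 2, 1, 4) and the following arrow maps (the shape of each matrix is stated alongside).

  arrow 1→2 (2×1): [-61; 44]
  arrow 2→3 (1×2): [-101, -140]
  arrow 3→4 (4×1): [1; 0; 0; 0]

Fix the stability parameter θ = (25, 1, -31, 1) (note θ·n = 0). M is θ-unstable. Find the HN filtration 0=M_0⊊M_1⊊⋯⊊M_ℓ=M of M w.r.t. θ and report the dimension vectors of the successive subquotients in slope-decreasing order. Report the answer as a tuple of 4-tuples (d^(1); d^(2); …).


Barcode: M ≅ I[1,4], I[2,2], I[4,4]^3. HN layers by μ_θ (2 steps, strictly decreasing):
  μ^(1)=1; μ^(2)=-5/3

((0, 1, 0, 4); (1, 1, 1, 0))


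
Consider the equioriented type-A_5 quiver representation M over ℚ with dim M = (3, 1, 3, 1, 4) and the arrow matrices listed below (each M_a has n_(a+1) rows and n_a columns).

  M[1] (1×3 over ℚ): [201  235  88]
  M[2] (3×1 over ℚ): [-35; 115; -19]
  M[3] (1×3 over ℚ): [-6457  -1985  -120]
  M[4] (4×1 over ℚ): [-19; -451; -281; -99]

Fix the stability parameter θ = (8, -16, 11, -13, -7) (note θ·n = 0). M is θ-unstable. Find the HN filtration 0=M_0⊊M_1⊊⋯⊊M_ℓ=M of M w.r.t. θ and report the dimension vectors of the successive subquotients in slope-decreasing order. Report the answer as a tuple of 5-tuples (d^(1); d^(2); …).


Via rank(M_{q-1}∘⋯∘M_p): M ≅ I[1,1]^2, I[1,3], I[3,3], I[3,5], I[5,5]^3.
μ_θ-semistable layers: μ^(1)=11; μ^(2)=8; μ^(3)=-3; μ^(4)=-4; μ^(5)=-7

((0, 0, 2, 0, 0); (2, 0, 0, 0, 0); (0, 0, 1, 1, 1); (1, 1, 0, 0, 0); (0, 0, 0, 0, 3))
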